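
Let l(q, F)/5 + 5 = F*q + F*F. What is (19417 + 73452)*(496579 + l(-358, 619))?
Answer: 121133587281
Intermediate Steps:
l(q, F) = -25 + 5*F² + 5*F*q (l(q, F) = -25 + 5*(F*q + F*F) = -25 + 5*(F*q + F²) = -25 + 5*(F² + F*q) = -25 + (5*F² + 5*F*q) = -25 + 5*F² + 5*F*q)
(19417 + 73452)*(496579 + l(-358, 619)) = (19417 + 73452)*(496579 + (-25 + 5*619² + 5*619*(-358))) = 92869*(496579 + (-25 + 5*383161 - 1108010)) = 92869*(496579 + (-25 + 1915805 - 1108010)) = 92869*(496579 + 807770) = 92869*1304349 = 121133587281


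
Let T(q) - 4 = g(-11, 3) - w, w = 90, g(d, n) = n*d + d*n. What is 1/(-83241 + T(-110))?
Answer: -1/83393 ≈ -1.1991e-5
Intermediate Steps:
g(d, n) = 2*d*n (g(d, n) = d*n + d*n = 2*d*n)
T(q) = -152 (T(q) = 4 + (2*(-11)*3 - 1*90) = 4 + (-66 - 90) = 4 - 156 = -152)
1/(-83241 + T(-110)) = 1/(-83241 - 152) = 1/(-83393) = -1/83393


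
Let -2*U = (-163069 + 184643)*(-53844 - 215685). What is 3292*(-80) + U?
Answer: 2907145963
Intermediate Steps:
U = 2907409323 (U = -(-163069 + 184643)*(-53844 - 215685)/2 = -10787*(-269529) = -½*(-5814818646) = 2907409323)
3292*(-80) + U = 3292*(-80) + 2907409323 = -263360 + 2907409323 = 2907145963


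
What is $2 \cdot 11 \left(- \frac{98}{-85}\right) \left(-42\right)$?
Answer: $- \frac{90552}{85} \approx -1065.3$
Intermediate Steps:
$2 \cdot 11 \left(- \frac{98}{-85}\right) \left(-42\right) = 22 \left(\left(-98\right) \left(- \frac{1}{85}\right)\right) \left(-42\right) = 22 \cdot \frac{98}{85} \left(-42\right) = \frac{2156}{85} \left(-42\right) = - \frac{90552}{85}$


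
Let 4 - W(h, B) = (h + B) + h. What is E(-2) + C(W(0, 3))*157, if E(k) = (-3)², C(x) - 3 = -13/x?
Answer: -1561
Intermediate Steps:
W(h, B) = 4 - B - 2*h (W(h, B) = 4 - ((h + B) + h) = 4 - ((B + h) + h) = 4 - (B + 2*h) = 4 + (-B - 2*h) = 4 - B - 2*h)
C(x) = 3 - 13/x
E(k) = 9
E(-2) + C(W(0, 3))*157 = 9 + (3 - 13/(4 - 1*3 - 2*0))*157 = 9 + (3 - 13/(4 - 3 + 0))*157 = 9 + (3 - 13/1)*157 = 9 + (3 - 13*1)*157 = 9 + (3 - 13)*157 = 9 - 10*157 = 9 - 1570 = -1561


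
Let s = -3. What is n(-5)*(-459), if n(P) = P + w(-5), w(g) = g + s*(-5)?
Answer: -2295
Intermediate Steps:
w(g) = 15 + g (w(g) = g - 3*(-5) = g + 15 = 15 + g)
n(P) = 10 + P (n(P) = P + (15 - 5) = P + 10 = 10 + P)
n(-5)*(-459) = (10 - 5)*(-459) = 5*(-459) = -2295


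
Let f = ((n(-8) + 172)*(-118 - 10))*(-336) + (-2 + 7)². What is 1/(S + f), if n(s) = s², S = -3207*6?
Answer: 1/10130671 ≈ 9.8710e-8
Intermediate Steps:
S = -19242
f = 10149913 (f = (((-8)² + 172)*(-118 - 10))*(-336) + (-2 + 7)² = ((64 + 172)*(-128))*(-336) + 5² = (236*(-128))*(-336) + 25 = -30208*(-336) + 25 = 10149888 + 25 = 10149913)
1/(S + f) = 1/(-19242 + 10149913) = 1/10130671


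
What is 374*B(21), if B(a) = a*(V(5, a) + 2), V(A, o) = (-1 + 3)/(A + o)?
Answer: 212058/13 ≈ 16312.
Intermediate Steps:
V(A, o) = 2/(A + o)
B(a) = a*(2 + 2/(5 + a)) (B(a) = a*(2/(5 + a) + 2) = a*(2 + 2/(5 + a)))
374*B(21) = 374*(2*21*(6 + 21)/(5 + 21)) = 374*(2*21*27/26) = 374*(2*21*(1/26)*27) = 374*(567/13) = 212058/13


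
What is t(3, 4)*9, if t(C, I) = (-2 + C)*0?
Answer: 0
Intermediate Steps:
t(C, I) = 0
t(3, 4)*9 = 0*9 = 0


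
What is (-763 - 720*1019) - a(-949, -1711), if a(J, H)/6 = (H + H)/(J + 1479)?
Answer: -194617129/265 ≈ -7.3440e+5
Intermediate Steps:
a(J, H) = 12*H/(1479 + J) (a(J, H) = 6*((H + H)/(J + 1479)) = 6*((2*H)/(1479 + J)) = 6*(2*H/(1479 + J)) = 12*H/(1479 + J))
(-763 - 720*1019) - a(-949, -1711) = (-763 - 720*1019) - 12*(-1711)/(1479 - 949) = (-763 - 733680) - 12*(-1711)/530 = -734443 - 12*(-1711)/530 = -734443 - 1*(-10266/265) = -734443 + 10266/265 = -194617129/265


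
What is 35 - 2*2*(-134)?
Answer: 571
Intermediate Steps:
35 - 2*2*(-134) = 35 - 4*(-134) = 35 + 536 = 571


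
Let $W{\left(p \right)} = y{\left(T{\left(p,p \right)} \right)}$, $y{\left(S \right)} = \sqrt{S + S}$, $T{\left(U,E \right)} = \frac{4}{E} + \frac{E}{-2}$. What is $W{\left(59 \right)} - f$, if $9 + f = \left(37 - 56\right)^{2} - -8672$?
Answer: $-9024 + \frac{i \sqrt{204907}}{59} \approx -9024.0 + 7.6723 i$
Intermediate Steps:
$T{\left(U,E \right)} = \frac{4}{E} - \frac{E}{2}$ ($T{\left(U,E \right)} = \frac{4}{E} + E \left(- \frac{1}{2}\right) = \frac{4}{E} - \frac{E}{2}$)
$y{\left(S \right)} = \sqrt{2} \sqrt{S}$ ($y{\left(S \right)} = \sqrt{2 S} = \sqrt{2} \sqrt{S}$)
$f = 9024$ ($f = -9 + \left(\left(37 - 56\right)^{2} - -8672\right) = -9 + \left(\left(-19\right)^{2} + 8672\right) = -9 + \left(361 + 8672\right) = -9 + 9033 = 9024$)
$W{\left(p \right)} = \sqrt{2} \sqrt{\frac{4}{p} - \frac{p}{2}}$
$W{\left(59 \right)} - f = \sqrt{\left(-1\right) 59 + \frac{8}{59}} - 9024 = \sqrt{-59 + 8 \cdot \frac{1}{59}} - 9024 = \sqrt{-59 + \frac{8}{59}} - 9024 = \sqrt{- \frac{3473}{59}} - 9024 = \frac{i \sqrt{204907}}{59} - 9024 = -9024 + \frac{i \sqrt{204907}}{59}$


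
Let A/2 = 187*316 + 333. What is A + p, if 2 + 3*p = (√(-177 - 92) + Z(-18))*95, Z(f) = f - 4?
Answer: 354458/3 + 95*I*√269/3 ≈ 1.1815e+5 + 519.37*I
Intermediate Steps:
Z(f) = -4 + f
A = 118850 (A = 2*(187*316 + 333) = 2*(59092 + 333) = 2*59425 = 118850)
p = -2092/3 + 95*I*√269/3 (p = -⅔ + ((√(-177 - 92) + (-4 - 18))*95)/3 = -⅔ + ((√(-269) - 22)*95)/3 = -⅔ + ((I*√269 - 22)*95)/3 = -⅔ + ((-22 + I*√269)*95)/3 = -⅔ + (-2090 + 95*I*√269)/3 = -⅔ + (-2090/3 + 95*I*√269/3) = -2092/3 + 95*I*√269/3 ≈ -697.33 + 519.37*I)
A + p = 118850 + (-2092/3 + 95*I*√269/3) = 354458/3 + 95*I*√269/3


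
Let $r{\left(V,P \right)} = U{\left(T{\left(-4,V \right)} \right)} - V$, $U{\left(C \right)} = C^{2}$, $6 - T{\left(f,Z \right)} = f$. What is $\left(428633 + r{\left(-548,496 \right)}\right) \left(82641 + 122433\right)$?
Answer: $88034371794$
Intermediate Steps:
$T{\left(f,Z \right)} = 6 - f$
$r{\left(V,P \right)} = 100 - V$ ($r{\left(V,P \right)} = \left(6 - -4\right)^{2} - V = \left(6 + 4\right)^{2} - V = 10^{2} - V = 100 - V$)
$\left(428633 + r{\left(-548,496 \right)}\right) \left(82641 + 122433\right) = \left(428633 + \left(100 - -548\right)\right) \left(82641 + 122433\right) = \left(428633 + \left(100 + 548\right)\right) 205074 = \left(428633 + 648\right) 205074 = 429281 \cdot 205074 = 88034371794$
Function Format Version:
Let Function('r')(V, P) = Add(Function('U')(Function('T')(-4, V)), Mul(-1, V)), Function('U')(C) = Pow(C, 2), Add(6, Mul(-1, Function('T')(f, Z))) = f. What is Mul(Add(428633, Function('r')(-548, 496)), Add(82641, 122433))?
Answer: 88034371794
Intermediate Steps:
Function('T')(f, Z) = Add(6, Mul(-1, f))
Function('r')(V, P) = Add(100, Mul(-1, V)) (Function('r')(V, P) = Add(Pow(Add(6, Mul(-1, -4)), 2), Mul(-1, V)) = Add(Pow(Add(6, 4), 2), Mul(-1, V)) = Add(Pow(10, 2), Mul(-1, V)) = Add(100, Mul(-1, V)))
Mul(Add(428633, Function('r')(-548, 496)), Add(82641, 122433)) = Mul(Add(428633, Add(100, Mul(-1, -548))), Add(82641, 122433)) = Mul(Add(428633, Add(100, 548)), 205074) = Mul(Add(428633, 648), 205074) = Mul(429281, 205074) = 88034371794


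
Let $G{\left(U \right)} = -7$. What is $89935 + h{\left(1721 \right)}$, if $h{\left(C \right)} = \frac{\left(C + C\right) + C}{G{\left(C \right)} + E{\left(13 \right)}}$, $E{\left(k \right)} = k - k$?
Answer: $\frac{624382}{7} \approx 89197.0$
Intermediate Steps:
$E{\left(k \right)} = 0$
$h{\left(C \right)} = - \frac{3 C}{7}$ ($h{\left(C \right)} = \frac{\left(C + C\right) + C}{-7 + 0} = \frac{2 C + C}{-7} = 3 C \left(- \frac{1}{7}\right) = - \frac{3 C}{7}$)
$89935 + h{\left(1721 \right)} = 89935 - \frac{5163}{7} = \frac{624382}{7}$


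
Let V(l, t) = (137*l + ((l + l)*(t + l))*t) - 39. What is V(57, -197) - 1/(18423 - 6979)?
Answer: 36070229159/11444 ≈ 3.1519e+6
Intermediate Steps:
V(l, t) = -39 + 137*l + 2*l*t*(l + t) (V(l, t) = (137*l + ((2*l)*(l + t))*t) - 39 = (137*l + (2*l*(l + t))*t) - 39 = (137*l + 2*l*t*(l + t)) - 39 = -39 + 137*l + 2*l*t*(l + t))
V(57, -197) - 1/(18423 - 6979) = (-39 + 137*57 + 2*57*(-197)**2 + 2*(-197)*57**2) - 1/(18423 - 6979) = (-39 + 7809 + 2*57*38809 + 2*(-197)*3249) - 1/11444 = (-39 + 7809 + 4424226 - 1280106) - 1*1/11444 = 3151890 - 1/11444 = 36070229159/11444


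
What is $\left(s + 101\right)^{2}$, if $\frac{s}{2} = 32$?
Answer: $27225$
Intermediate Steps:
$s = 64$ ($s = 2 \cdot 32 = 64$)
$\left(s + 101\right)^{2} = \left(64 + 101\right)^{2} = 165^{2} = 27225$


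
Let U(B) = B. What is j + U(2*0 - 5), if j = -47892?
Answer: -47897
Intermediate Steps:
j + U(2*0 - 5) = -47892 + (2*0 - 5) = -47892 + (0 - 5) = -47892 - 5 = -47897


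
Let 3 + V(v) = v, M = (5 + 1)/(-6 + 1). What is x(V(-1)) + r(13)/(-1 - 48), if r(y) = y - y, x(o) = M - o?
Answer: 14/5 ≈ 2.8000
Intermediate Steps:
M = -6/5 (M = 6/(-5) = 6*(-1/5) = -6/5 ≈ -1.2000)
V(v) = -3 + v
x(o) = -6/5 - o
r(y) = 0
x(V(-1)) + r(13)/(-1 - 48) = (-6/5 - (-3 - 1)) + 0/(-1 - 48) = (-6/5 - 1*(-4)) + 0/(-49) = (-6/5 + 4) - 1/49*0 = 14/5 + 0 = 14/5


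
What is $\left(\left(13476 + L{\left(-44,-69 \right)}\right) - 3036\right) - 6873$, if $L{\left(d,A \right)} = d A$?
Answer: $6603$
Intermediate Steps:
$L{\left(d,A \right)} = A d$
$\left(\left(13476 + L{\left(-44,-69 \right)}\right) - 3036\right) - 6873 = \left(\left(13476 - -3036\right) - 3036\right) - 6873 = \left(\left(13476 + 3036\right) - 3036\right) - 6873 = \left(16512 - 3036\right) - 6873 = 13476 - 6873 = 6603$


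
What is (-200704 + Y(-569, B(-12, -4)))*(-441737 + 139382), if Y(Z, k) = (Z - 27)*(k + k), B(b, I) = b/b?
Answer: 61044265080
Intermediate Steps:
B(b, I) = 1
Y(Z, k) = 2*k*(-27 + Z) (Y(Z, k) = (-27 + Z)*(2*k) = 2*k*(-27 + Z))
(-200704 + Y(-569, B(-12, -4)))*(-441737 + 139382) = (-200704 + 2*1*(-27 - 569))*(-441737 + 139382) = (-200704 + 2*1*(-596))*(-302355) = (-200704 - 1192)*(-302355) = -201896*(-302355) = 61044265080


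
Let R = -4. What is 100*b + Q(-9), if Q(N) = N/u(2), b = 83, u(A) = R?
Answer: 33209/4 ≈ 8302.3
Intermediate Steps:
u(A) = -4
Q(N) = -N/4 (Q(N) = N/(-4) = N*(-¼) = -N/4)
100*b + Q(-9) = 100*83 - ¼*(-9) = 8300 + 9/4 = 33209/4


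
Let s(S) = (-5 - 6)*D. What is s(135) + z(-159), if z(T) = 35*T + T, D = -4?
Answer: -5680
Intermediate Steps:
s(S) = 44 (s(S) = (-5 - 6)*(-4) = -11*(-4) = 44)
z(T) = 36*T
s(135) + z(-159) = 44 + 36*(-159) = 44 - 5724 = -5680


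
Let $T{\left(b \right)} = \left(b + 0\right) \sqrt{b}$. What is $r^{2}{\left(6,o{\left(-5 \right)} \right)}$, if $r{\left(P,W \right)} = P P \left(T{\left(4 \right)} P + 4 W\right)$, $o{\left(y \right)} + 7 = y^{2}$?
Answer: $18662400$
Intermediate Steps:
$o{\left(y \right)} = -7 + y^{2}$
$T{\left(b \right)} = b^{\frac{3}{2}}$ ($T{\left(b \right)} = b \sqrt{b} = b^{\frac{3}{2}}$)
$r{\left(P,W \right)} = P^{2} \left(4 W + 8 P\right)$ ($r{\left(P,W \right)} = P P \left(4^{\frac{3}{2}} P + 4 W\right) = P^{2} \left(8 P + 4 W\right) = P^{2} \left(4 W + 8 P\right)$)
$r^{2}{\left(6,o{\left(-5 \right)} \right)} = \left(4 \cdot 6^{2} \left(\left(-7 + \left(-5\right)^{2}\right) + 2 \cdot 6\right)\right)^{2} = \left(4 \cdot 36 \left(\left(-7 + 25\right) + 12\right)\right)^{2} = \left(4 \cdot 36 \left(18 + 12\right)\right)^{2} = \left(4 \cdot 36 \cdot 30\right)^{2} = 4320^{2} = 18662400$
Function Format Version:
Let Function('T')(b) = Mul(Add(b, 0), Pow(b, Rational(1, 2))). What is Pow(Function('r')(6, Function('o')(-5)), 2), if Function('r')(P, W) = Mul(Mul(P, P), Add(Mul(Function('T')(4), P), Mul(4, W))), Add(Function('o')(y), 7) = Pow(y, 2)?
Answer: 18662400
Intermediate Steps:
Function('o')(y) = Add(-7, Pow(y, 2))
Function('T')(b) = Pow(b, Rational(3, 2)) (Function('T')(b) = Mul(b, Pow(b, Rational(1, 2))) = Pow(b, Rational(3, 2)))
Function('r')(P, W) = Mul(Pow(P, 2), Add(Mul(4, W), Mul(8, P))) (Function('r')(P, W) = Mul(Mul(P, P), Add(Mul(Pow(4, Rational(3, 2)), P), Mul(4, W))) = Mul(Pow(P, 2), Add(Mul(8, P), Mul(4, W))) = Mul(Pow(P, 2), Add(Mul(4, W), Mul(8, P))))
Pow(Function('r')(6, Function('o')(-5)), 2) = Pow(Mul(4, Pow(6, 2), Add(Add(-7, Pow(-5, 2)), Mul(2, 6))), 2) = Pow(Mul(4, 36, Add(Add(-7, 25), 12)), 2) = Pow(Mul(4, 36, Add(18, 12)), 2) = Pow(Mul(4, 36, 30), 2) = Pow(4320, 2) = 18662400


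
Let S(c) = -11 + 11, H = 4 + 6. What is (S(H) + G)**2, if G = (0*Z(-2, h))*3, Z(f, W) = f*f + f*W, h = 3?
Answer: 0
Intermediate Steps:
Z(f, W) = f**2 + W*f
H = 10
S(c) = 0
G = 0 (G = (0*(-2*(3 - 2)))*3 = (0*(-2*1))*3 = (0*(-2))*3 = 0*3 = 0)
(S(H) + G)**2 = (0 + 0)**2 = 0**2 = 0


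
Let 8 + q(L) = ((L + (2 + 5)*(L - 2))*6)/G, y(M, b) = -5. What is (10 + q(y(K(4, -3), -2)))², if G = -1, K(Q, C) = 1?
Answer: 106276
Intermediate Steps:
q(L) = 76 - 48*L (q(L) = -8 + ((L + (2 + 5)*(L - 2))*6)/(-1) = -8 + ((L + 7*(-2 + L))*6)*(-1) = -8 + ((L + (-14 + 7*L))*6)*(-1) = -8 + ((-14 + 8*L)*6)*(-1) = -8 + (-84 + 48*L)*(-1) = -8 + (84 - 48*L) = 76 - 48*L)
(10 + q(y(K(4, -3), -2)))² = (10 + (76 - 48*(-5)))² = (10 + (76 + 240))² = (10 + 316)² = 326² = 106276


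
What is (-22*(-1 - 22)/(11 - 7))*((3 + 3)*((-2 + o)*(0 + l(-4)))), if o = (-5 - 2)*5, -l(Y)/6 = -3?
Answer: -505494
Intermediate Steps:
l(Y) = 18 (l(Y) = -6*(-3) = 18)
o = -35 (o = -7*5 = -35)
(-22*(-1 - 22)/(11 - 7))*((3 + 3)*((-2 + o)*(0 + l(-4)))) = (-22*(-1 - 22)/(11 - 7))*((3 + 3)*((-2 - 35)*(0 + 18))) = (-(-506)/4)*(6*(-37*18)) = (-(-506)/4)*(6*(-666)) = -22*(-23/4)*(-3996) = (253/2)*(-3996) = -505494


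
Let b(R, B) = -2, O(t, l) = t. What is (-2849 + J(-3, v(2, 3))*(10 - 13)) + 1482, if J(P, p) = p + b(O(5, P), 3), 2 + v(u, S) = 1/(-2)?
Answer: -2707/2 ≈ -1353.5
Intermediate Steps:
v(u, S) = -5/2 (v(u, S) = -2 + 1/(-2) = -2 - ½ = -5/2)
J(P, p) = -2 + p (J(P, p) = p - 2 = -2 + p)
(-2849 + J(-3, v(2, 3))*(10 - 13)) + 1482 = (-2849 + (-2 - 5/2)*(10 - 13)) + 1482 = (-2849 - 9/2*(-3)) + 1482 = (-2849 + 27/2) + 1482 = -5671/2 + 1482 = -2707/2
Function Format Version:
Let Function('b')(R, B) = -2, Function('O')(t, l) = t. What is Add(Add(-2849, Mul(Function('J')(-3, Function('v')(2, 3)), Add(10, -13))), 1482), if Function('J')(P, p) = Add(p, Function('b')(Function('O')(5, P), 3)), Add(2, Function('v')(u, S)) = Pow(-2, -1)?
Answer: Rational(-2707, 2) ≈ -1353.5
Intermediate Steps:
Function('v')(u, S) = Rational(-5, 2) (Function('v')(u, S) = Add(-2, Pow(-2, -1)) = Add(-2, Rational(-1, 2)) = Rational(-5, 2))
Function('J')(P, p) = Add(-2, p) (Function('J')(P, p) = Add(p, -2) = Add(-2, p))
Add(Add(-2849, Mul(Function('J')(-3, Function('v')(2, 3)), Add(10, -13))), 1482) = Add(Add(-2849, Mul(Add(-2, Rational(-5, 2)), Add(10, -13))), 1482) = Add(Add(-2849, Mul(Rational(-9, 2), -3)), 1482) = Add(Add(-2849, Rational(27, 2)), 1482) = Add(Rational(-5671, 2), 1482) = Rational(-2707, 2)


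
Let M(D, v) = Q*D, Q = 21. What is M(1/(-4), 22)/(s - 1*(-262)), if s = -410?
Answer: 21/592 ≈ 0.035473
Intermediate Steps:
M(D, v) = 21*D
M(1/(-4), 22)/(s - 1*(-262)) = (21/(-4))/(-410 - 1*(-262)) = (21*(-1/4))/(-410 + 262) = -21/4/(-148) = -21/4*(-1/148) = 21/592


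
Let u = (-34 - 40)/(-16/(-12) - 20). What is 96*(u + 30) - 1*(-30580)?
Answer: 236884/7 ≈ 33841.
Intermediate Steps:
u = 111/28 (u = -74/(-16*(-1/12) - 20) = -74/(4/3 - 20) = -74/(-56/3) = -74*(-3/56) = 111/28 ≈ 3.9643)
96*(u + 30) - 1*(-30580) = 96*(111/28 + 30) - 1*(-30580) = 96*(951/28) + 30580 = 22824/7 + 30580 = 236884/7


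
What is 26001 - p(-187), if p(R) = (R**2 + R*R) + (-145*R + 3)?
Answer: -71055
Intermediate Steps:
p(R) = 3 - 145*R + 2*R**2 (p(R) = (R**2 + R**2) + (3 - 145*R) = 2*R**2 + (3 - 145*R) = 3 - 145*R + 2*R**2)
26001 - p(-187) = 26001 - (3 - 145*(-187) + 2*(-187)**2) = 26001 - (3 + 27115 + 2*34969) = 26001 - (3 + 27115 + 69938) = 26001 - 1*97056 = 26001 - 97056 = -71055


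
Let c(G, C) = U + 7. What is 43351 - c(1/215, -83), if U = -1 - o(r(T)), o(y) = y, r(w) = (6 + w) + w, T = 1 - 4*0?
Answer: 43353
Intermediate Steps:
T = 1 (T = 1 + 0 = 1)
r(w) = 6 + 2*w
U = -9 (U = -1 - (6 + 2*1) = -1 - (6 + 2) = -1 - 1*8 = -1 - 8 = -9)
c(G, C) = -2 (c(G, C) = -9 + 7 = -2)
43351 - c(1/215, -83) = 43351 - 1*(-2) = 43351 + 2 = 43353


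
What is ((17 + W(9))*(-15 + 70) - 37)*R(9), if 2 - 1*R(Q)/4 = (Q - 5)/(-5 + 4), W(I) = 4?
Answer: 26832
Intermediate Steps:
R(Q) = -12 + 4*Q (R(Q) = 8 - 4*(Q - 5)/(-5 + 4) = 8 - 4*(-5 + Q)/(-1) = 8 - 4*(-5 + Q)*(-1) = 8 - 4*(5 - Q) = 8 + (-20 + 4*Q) = -12 + 4*Q)
((17 + W(9))*(-15 + 70) - 37)*R(9) = ((17 + 4)*(-15 + 70) - 37)*(-12 + 4*9) = (21*55 - 37)*(-12 + 36) = (1155 - 37)*24 = 1118*24 = 26832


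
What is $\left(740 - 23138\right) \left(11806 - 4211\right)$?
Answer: $-170112810$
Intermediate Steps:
$\left(740 - 23138\right) \left(11806 - 4211\right) = \left(-22398\right) 7595 = -170112810$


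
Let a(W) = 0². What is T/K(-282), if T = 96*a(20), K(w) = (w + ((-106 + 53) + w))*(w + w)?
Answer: 0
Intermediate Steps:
a(W) = 0
K(w) = 2*w*(-53 + 2*w) (K(w) = (w + (-53 + w))*(2*w) = (-53 + 2*w)*(2*w) = 2*w*(-53 + 2*w))
T = 0 (T = 96*0 = 0)
T/K(-282) = 0/((2*(-282)*(-53 + 2*(-282)))) = 0/((2*(-282)*(-53 - 564))) = 0/((2*(-282)*(-617))) = 0/347988 = 0*(1/347988) = 0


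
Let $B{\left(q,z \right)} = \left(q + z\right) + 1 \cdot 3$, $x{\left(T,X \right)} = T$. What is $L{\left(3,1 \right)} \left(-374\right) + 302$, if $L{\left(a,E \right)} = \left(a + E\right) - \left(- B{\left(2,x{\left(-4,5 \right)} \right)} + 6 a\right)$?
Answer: $5164$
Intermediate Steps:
$B{\left(q,z \right)} = 3 + q + z$ ($B{\left(q,z \right)} = \left(q + z\right) + 3 = 3 + q + z$)
$L{\left(a,E \right)} = 1 + E - 5 a$ ($L{\left(a,E \right)} = \left(a + E\right) - \left(-1 + 6 a\right) = \left(E + a\right) - \left(-1 + 6 a\right) = 1 + E - 5 a$)
$L{\left(3,1 \right)} \left(-374\right) + 302 = \left(1 + 1 - 15\right) \left(-374\right) + 302 = \left(-13\right) \left(-374\right) + 302 = 4862 + 302 = 5164$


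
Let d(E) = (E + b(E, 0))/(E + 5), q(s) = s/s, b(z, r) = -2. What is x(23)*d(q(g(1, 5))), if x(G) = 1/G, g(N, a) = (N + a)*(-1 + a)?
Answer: -1/138 ≈ -0.0072464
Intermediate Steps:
g(N, a) = (-1 + a)*(N + a)
q(s) = 1
d(E) = (-2 + E)/(5 + E) (d(E) = (E - 2)/(E + 5) = (-2 + E)/(5 + E))
x(23)*d(q(g(1, 5))) = ((-2 + 1)/(5 + 1))/23 = (-1/6)/23 = ((1/6)*(-1))/23 = (1/23)*(-1/6) = -1/138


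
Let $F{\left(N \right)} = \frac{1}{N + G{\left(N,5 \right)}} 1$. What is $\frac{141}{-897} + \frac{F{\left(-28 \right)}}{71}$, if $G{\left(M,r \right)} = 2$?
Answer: $- \frac{6697}{42458} \approx -0.15773$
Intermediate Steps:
$F{\left(N \right)} = \frac{1}{2 + N}$ ($F{\left(N \right)} = \frac{1}{N + 2} \cdot 1 = \frac{1}{2 + N} 1 = \frac{1}{2 + N}$)
$\frac{141}{-897} + \frac{F{\left(-28 \right)}}{71} = \frac{141}{-897} + \frac{1}{\left(2 - 28\right) 71} = 141 \left(- \frac{1}{897}\right) + \frac{1}{-26} \cdot \frac{1}{71} = - \frac{47}{299} - \frac{1}{1846} = - \frac{6697}{42458}$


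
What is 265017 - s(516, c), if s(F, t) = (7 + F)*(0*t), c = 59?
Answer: 265017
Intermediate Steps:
s(F, t) = 0 (s(F, t) = (7 + F)*0 = 0)
265017 - s(516, c) = 265017 - 1*0 = 265017 + 0 = 265017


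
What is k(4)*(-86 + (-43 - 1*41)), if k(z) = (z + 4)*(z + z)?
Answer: -10880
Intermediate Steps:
k(z) = 2*z*(4 + z) (k(z) = (4 + z)*(2*z) = 2*z*(4 + z))
k(4)*(-86 + (-43 - 1*41)) = (2*4*(4 + 4))*(-86 + (-43 - 1*41)) = (2*4*8)*(-86 + (-43 - 41)) = 64*(-86 - 84) = 64*(-170) = -10880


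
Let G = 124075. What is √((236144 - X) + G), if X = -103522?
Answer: √463741 ≈ 680.99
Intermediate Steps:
√((236144 - X) + G) = √((236144 - 1*(-103522)) + 124075) = √((236144 + 103522) + 124075) = √(339666 + 124075) = √463741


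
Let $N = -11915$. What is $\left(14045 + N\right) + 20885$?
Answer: $23015$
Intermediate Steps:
$\left(14045 + N\right) + 20885 = \left(14045 - 11915\right) + 20885 = 2130 + 20885 = 23015$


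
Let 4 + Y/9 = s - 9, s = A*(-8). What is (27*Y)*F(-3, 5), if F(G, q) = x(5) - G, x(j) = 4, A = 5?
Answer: -90153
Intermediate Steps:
s = -40 (s = 5*(-8) = -40)
F(G, q) = 4 - G
Y = -477 (Y = -36 + 9*(-40 - 9) = -36 + 9*(-49) = -36 - 441 = -477)
(27*Y)*F(-3, 5) = (27*(-477))*(4 - 1*(-3)) = -12879*(4 + 3) = -12879*7 = -90153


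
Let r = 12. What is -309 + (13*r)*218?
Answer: 33699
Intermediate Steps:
-309 + (13*r)*218 = -309 + (13*12)*218 = -309 + 156*218 = -309 + 34008 = 33699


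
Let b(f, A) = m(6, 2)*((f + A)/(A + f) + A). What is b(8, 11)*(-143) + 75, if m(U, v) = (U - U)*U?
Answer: 75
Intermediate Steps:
m(U, v) = 0 (m(U, v) = 0*U = 0)
b(f, A) = 0 (b(f, A) = 0*((f + A)/(A + f) + A) = 0*((A + f)/(A + f) + A) = 0*(1 + A) = 0)
b(8, 11)*(-143) + 75 = 0*(-143) + 75 = 0 + 75 = 75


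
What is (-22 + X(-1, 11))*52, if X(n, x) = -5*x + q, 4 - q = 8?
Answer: -4212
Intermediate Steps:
q = -4 (q = 4 - 1*8 = 4 - 8 = -4)
X(n, x) = -4 - 5*x (X(n, x) = -5*x - 4 = -4 - 5*x)
(-22 + X(-1, 11))*52 = (-22 + (-4 - 5*11))*52 = (-22 + (-4 - 55))*52 = (-22 - 59)*52 = -81*52 = -4212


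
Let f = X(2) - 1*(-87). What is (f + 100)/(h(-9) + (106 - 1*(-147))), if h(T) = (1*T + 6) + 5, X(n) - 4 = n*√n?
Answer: 191/255 + 2*√2/255 ≈ 0.76011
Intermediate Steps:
X(n) = 4 + n^(3/2) (X(n) = 4 + n*√n = 4 + n^(3/2))
h(T) = 11 + T (h(T) = (T + 6) + 5 = (6 + T) + 5 = 11 + T)
f = 91 + 2*√2 (f = (4 + 2^(3/2)) - 1*(-87) = (4 + 2*√2) + 87 = 91 + 2*√2 ≈ 93.828)
(f + 100)/(h(-9) + (106 - 1*(-147))) = ((91 + 2*√2) + 100)/((11 - 9) + (106 - 1*(-147))) = (191 + 2*√2)/(2 + (106 + 147)) = (191 + 2*√2)/(2 + 253) = (191 + 2*√2)/255 = (191 + 2*√2)*(1/255) = 191/255 + 2*√2/255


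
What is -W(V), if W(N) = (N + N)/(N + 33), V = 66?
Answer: -4/3 ≈ -1.3333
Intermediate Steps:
W(N) = 2*N/(33 + N) (W(N) = (2*N)/(33 + N) = 2*N/(33 + N))
-W(V) = -2*66/(33 + 66) = -2*66/99 = -1*4/3 = -4/3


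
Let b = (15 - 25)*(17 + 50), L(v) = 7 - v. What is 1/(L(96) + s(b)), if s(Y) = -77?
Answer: -1/166 ≈ -0.0060241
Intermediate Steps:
b = -670 (b = -10*67 = -670)
1/(L(96) + s(b)) = 1/((7 - 1*96) - 77) = 1/((7 - 96) - 77) = 1/(-89 - 77) = 1/(-166) = -1/166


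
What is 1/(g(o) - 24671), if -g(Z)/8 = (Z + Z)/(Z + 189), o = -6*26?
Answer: -11/270549 ≈ -4.0658e-5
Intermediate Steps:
o = -156
g(Z) = -16*Z/(189 + Z) (g(Z) = -8*(Z + Z)/(Z + 189) = -8*2*Z/(189 + Z) = -16*Z/(189 + Z))
1/(g(o) - 24671) = 1/(-16*(-156)/(189 - 156) - 24671) = 1/(-16*(-156)/33 - 24671) = 1/(-16*(-156)*1/33 - 24671) = 1/(832/11 - 24671) = 1/(-270549/11) = -11/270549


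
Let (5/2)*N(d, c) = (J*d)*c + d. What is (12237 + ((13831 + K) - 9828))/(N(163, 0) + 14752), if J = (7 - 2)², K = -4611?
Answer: 58145/74086 ≈ 0.78483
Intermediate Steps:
J = 25 (J = 5² = 25)
N(d, c) = 2*d/5 + 10*c*d (N(d, c) = 2*((25*d)*c + d)/5 = 2*(25*c*d + d)/5 = 2*(d + 25*c*d)/5 = 2*d/5 + 10*c*d)
(12237 + ((13831 + K) - 9828))/(N(163, 0) + 14752) = (12237 + ((13831 - 4611) - 9828))/((⅖)*163*(1 + 25*0) + 14752) = (12237 + (9220 - 9828))/((⅖)*163*(1 + 0) + 14752) = (12237 - 608)/((⅖)*163*1 + 14752) = 11629/(326/5 + 14752) = 11629/(74086/5) = 11629*(5/74086) = 58145/74086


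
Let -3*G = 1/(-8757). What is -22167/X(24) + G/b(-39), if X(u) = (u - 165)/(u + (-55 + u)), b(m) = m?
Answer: -52993782434/48154743 ≈ -1100.5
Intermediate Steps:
X(u) = (-165 + u)/(-55 + 2*u)
G = 1/26271 (G = -⅓/(-8757) = -⅓*(-1/8757) = 1/26271 ≈ 3.8065e-5)
-22167/X(24) + G/b(-39) = -22167*(-55 + 2*24)/(-165 + 24) + (1/26271)/(-39) = -22167/(-141/(-55 + 48)) + (1/26271)*(-1/39) = -22167/(-141/(-7)) - 1/1024569 = -22167/((-⅐*(-141))) - 1/1024569 = -22167/141/7 - 1/1024569 = -22167*7/141 - 1/1024569 = -51723/47 - 1/1024569 = -52993782434/48154743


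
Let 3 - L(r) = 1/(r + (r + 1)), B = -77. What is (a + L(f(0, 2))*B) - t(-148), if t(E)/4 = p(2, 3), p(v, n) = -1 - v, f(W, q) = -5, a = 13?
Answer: -1931/9 ≈ -214.56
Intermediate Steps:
L(r) = 3 - 1/(1 + 2*r) (L(r) = 3 - 1/(r + (r + 1)) = 3 - 1/(r + (1 + r)) = 3 - 1/(1 + 2*r))
t(E) = -12 (t(E) = 4*(-1 - 1*2) = 4*(-1 - 2) = 4*(-3) = -12)
(a + L(f(0, 2))*B) - t(-148) = (13 + (2*(1 + 3*(-5))/(1 + 2*(-5)))*(-77)) - 1*(-12) = (13 + (2*(1 - 15)/(1 - 10))*(-77)) + 12 = (13 + (2*(-14)/(-9))*(-77)) + 12 = (13 + (2*(-1/9)*(-14))*(-77)) + 12 = (13 + (28/9)*(-77)) + 12 = (13 - 2156/9) + 12 = -2039/9 + 12 = -1931/9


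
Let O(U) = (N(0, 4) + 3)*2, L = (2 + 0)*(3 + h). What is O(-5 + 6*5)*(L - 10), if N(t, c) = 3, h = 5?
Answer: 72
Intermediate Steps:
L = 16 (L = (2 + 0)*(3 + 5) = 2*8 = 16)
O(U) = 12 (O(U) = (3 + 3)*2 = 6*2 = 12)
O(-5 + 6*5)*(L - 10) = 12*(16 - 10) = 12*6 = 72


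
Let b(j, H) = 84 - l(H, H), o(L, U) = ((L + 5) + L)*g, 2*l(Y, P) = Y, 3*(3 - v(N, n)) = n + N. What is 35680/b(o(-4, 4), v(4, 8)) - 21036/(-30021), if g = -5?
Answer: 715284548/1691183 ≈ 422.95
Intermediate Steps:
v(N, n) = 3 - N/3 - n/3 (v(N, n) = 3 - (n + N)/3 = 3 - (N + n)/3 = 3 + (-N/3 - n/3) = 3 - N/3 - n/3)
l(Y, P) = Y/2
o(L, U) = -25 - 10*L (o(L, U) = ((L + 5) + L)*(-5) = ((5 + L) + L)*(-5) = (5 + 2*L)*(-5) = -25 - 10*L)
b(j, H) = 84 - H/2
35680/b(o(-4, 4), v(4, 8)) - 21036/(-30021) = 35680/(84 - (3 - ⅓*4 - ⅓*8)/2) - 21036/(-30021) = 35680/(84 - (3 - 4/3 - 8/3)/2) - 21036*(-1/30021) = 35680/(84 - ½*(-1)) + 7012/10007 = 35680/(84 + ½) + 7012/10007 = 35680/(169/2) + 7012/10007 = 35680*(2/169) + 7012/10007 = 71360/169 + 7012/10007 = 715284548/1691183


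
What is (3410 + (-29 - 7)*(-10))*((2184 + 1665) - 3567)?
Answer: 1063140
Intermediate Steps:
(3410 + (-29 - 7)*(-10))*((2184 + 1665) - 3567) = (3410 - 36*(-10))*(3849 - 3567) = (3410 + 360)*282 = 3770*282 = 1063140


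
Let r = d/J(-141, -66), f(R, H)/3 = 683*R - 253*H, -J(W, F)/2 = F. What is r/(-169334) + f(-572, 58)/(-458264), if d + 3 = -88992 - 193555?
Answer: 426730298525/160049332113 ≈ 2.6662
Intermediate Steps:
J(W, F) = -2*F
d = -282550 (d = -3 + (-88992 - 193555) = -3 - 282547 = -282550)
f(R, H) = -759*H + 2049*R (f(R, H) = 3*(683*R - 253*H) = 3*(-253*H + 683*R) = -759*H + 2049*R)
r = -141275/66 (r = -282550/((-2*(-66))) = -282550/132 = -282550*1/132 = -141275/66 ≈ -2140.5)
r/(-169334) + f(-572, 58)/(-458264) = -141275/66/(-169334) + (-759*58 + 2049*(-572))/(-458264) = -141275/66*(-1/169334) + (-44022 - 1172028)*(-1/458264) = 141275/11176044 - 1216050*(-1/458264) = 141275/11176044 + 608025/229132 = 426730298525/160049332113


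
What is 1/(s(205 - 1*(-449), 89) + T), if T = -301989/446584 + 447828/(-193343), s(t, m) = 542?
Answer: 86343890312/46540008270325 ≈ 0.0018553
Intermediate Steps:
T = -258380278779/86343890312 (T = -301989*1/446584 + 447828*(-1/193343) = -301989/446584 - 447828/193343 = -258380278779/86343890312 ≈ -2.9925)
1/(s(205 - 1*(-449), 89) + T) = 1/(542 - 258380278779/86343890312) = 1/(46540008270325/86343890312) = 86343890312/46540008270325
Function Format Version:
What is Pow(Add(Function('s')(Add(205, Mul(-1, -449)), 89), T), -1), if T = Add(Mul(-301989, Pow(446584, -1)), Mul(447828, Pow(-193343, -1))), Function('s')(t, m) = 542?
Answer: Rational(86343890312, 46540008270325) ≈ 0.0018553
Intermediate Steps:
T = Rational(-258380278779, 86343890312) (T = Add(Mul(-301989, Rational(1, 446584)), Mul(447828, Rational(-1, 193343))) = Add(Rational(-301989, 446584), Rational(-447828, 193343)) = Rational(-258380278779, 86343890312) ≈ -2.9925)
Pow(Add(Function('s')(Add(205, Mul(-1, -449)), 89), T), -1) = Pow(Add(542, Rational(-258380278779, 86343890312)), -1) = Pow(Rational(46540008270325, 86343890312), -1) = Rational(86343890312, 46540008270325)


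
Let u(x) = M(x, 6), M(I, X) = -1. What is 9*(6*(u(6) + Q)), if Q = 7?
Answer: 324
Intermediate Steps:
u(x) = -1
9*(6*(u(6) + Q)) = 9*(6*(-1 + 7)) = 9*(6*6) = 9*36 = 324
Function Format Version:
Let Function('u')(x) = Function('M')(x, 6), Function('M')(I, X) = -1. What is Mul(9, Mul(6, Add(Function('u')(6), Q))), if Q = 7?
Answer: 324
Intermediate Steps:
Function('u')(x) = -1
Mul(9, Mul(6, Add(Function('u')(6), Q))) = Mul(9, Mul(6, Add(-1, 7))) = Mul(9, Mul(6, 6)) = Mul(9, 36) = 324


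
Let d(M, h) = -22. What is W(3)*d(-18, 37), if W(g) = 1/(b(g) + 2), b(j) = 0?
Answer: -11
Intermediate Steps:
W(g) = ½ (W(g) = 1/(0 + 2) = 1/2 = ½)
W(3)*d(-18, 37) = (½)*(-22) = -11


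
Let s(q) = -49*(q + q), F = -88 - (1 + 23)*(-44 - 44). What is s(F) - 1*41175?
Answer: -239527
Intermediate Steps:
F = 2024 (F = -88 - 24*(-88) = -88 - 1*(-2112) = -88 + 2112 = 2024)
s(q) = -98*q
s(F) - 1*41175 = -98*2024 - 1*41175 = -198352 - 41175 = -239527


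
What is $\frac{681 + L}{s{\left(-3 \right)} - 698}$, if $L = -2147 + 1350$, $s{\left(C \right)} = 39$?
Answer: $\frac{116}{659} \approx 0.17602$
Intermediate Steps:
$L = -797$
$\frac{681 + L}{s{\left(-3 \right)} - 698} = \frac{681 - 797}{39 - 698} = - \frac{116}{-659} = \left(-116\right) \left(- \frac{1}{659}\right) = \frac{116}{659}$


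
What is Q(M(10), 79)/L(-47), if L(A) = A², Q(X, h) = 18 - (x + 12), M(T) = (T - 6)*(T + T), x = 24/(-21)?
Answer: 50/15463 ≈ 0.0032335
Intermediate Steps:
x = -8/7 (x = 24*(-1/21) = -8/7 ≈ -1.1429)
M(T) = 2*T*(-6 + T) (M(T) = (-6 + T)*(2*T) = 2*T*(-6 + T))
Q(X, h) = 50/7 (Q(X, h) = 18 - (-8/7 + 12) = 18 - 1*76/7 = 18 - 76/7 = 50/7)
Q(M(10), 79)/L(-47) = 50/(7*((-47)²)) = (50/7)/2209 = (50/7)*(1/2209) = 50/15463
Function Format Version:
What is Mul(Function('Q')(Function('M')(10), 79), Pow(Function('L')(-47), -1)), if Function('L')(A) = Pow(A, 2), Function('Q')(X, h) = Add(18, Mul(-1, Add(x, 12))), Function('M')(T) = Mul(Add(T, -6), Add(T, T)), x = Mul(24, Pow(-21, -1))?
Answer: Rational(50, 15463) ≈ 0.0032335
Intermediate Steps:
x = Rational(-8, 7) (x = Mul(24, Rational(-1, 21)) = Rational(-8, 7) ≈ -1.1429)
Function('M')(T) = Mul(2, T, Add(-6, T)) (Function('M')(T) = Mul(Add(-6, T), Mul(2, T)) = Mul(2, T, Add(-6, T)))
Function('Q')(X, h) = Rational(50, 7) (Function('Q')(X, h) = Add(18, Mul(-1, Add(Rational(-8, 7), 12))) = Add(18, Mul(-1, Rational(76, 7))) = Add(18, Rational(-76, 7)) = Rational(50, 7))
Mul(Function('Q')(Function('M')(10), 79), Pow(Function('L')(-47), -1)) = Mul(Rational(50, 7), Pow(Pow(-47, 2), -1)) = Mul(Rational(50, 7), Pow(2209, -1)) = Mul(Rational(50, 7), Rational(1, 2209)) = Rational(50, 15463)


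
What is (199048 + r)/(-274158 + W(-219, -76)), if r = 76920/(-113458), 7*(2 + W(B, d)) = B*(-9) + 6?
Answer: -79042288724/108757605247 ≈ -0.72678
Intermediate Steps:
W(B, d) = -8/7 - 9*B/7 (W(B, d) = -2 + (B*(-9) + 6)/7 = -2 + (-9*B + 6)/7 = -2 + (6 - 9*B)/7 = -2 + (6/7 - 9*B/7) = -8/7 - 9*B/7)
r = -38460/56729 (r = 76920*(-1/113458) = -38460/56729 ≈ -0.67796)
(199048 + r)/(-274158 + W(-219, -76)) = (199048 - 38460/56729)/(-274158 + (-8/7 - 9/7*(-219))) = 11291755532/(56729*(-274158 + (-8/7 + 1971/7))) = 11291755532/(56729*(-274158 + 1963/7)) = 11291755532/(56729*(-1917143/7)) = (11291755532/56729)*(-7/1917143) = -79042288724/108757605247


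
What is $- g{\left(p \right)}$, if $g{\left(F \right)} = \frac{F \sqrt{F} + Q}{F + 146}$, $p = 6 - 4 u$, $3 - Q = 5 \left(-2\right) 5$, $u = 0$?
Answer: $- \frac{53}{152} - \frac{3 \sqrt{6}}{76} \approx -0.44537$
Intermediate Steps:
$Q = 53$ ($Q = 3 - 5 \left(-2\right) 5 = 3 - \left(-10\right) 5 = 3 - -50 = 3 + 50 = 53$)
$p = 6$ ($p = 6 - 0 = 6 + 0 = 6$)
$g{\left(F \right)} = \frac{53 + F^{\frac{3}{2}}}{146 + F}$ ($g{\left(F \right)} = \frac{F \sqrt{F} + 53}{F + 146} = \frac{F^{\frac{3}{2}} + 53}{146 + F} = \frac{53 + F^{\frac{3}{2}}}{146 + F}$)
$- g{\left(p \right)} = - \frac{53 + 6^{\frac{3}{2}}}{146 + 6} = - \frac{53 + 6 \sqrt{6}}{152} = - (\frac{53}{152} + \frac{3 \sqrt{6}}{76}) = - \frac{53}{152} - \frac{3 \sqrt{6}}{76}$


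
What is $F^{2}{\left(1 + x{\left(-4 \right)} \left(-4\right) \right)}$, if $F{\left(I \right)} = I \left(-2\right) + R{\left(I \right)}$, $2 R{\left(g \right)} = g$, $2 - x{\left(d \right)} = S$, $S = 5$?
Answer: $\frac{1521}{4} \approx 380.25$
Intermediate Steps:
$x{\left(d \right)} = -3$ ($x{\left(d \right)} = 2 - 5 = -3$)
$R{\left(g \right)} = \frac{g}{2}$
$F{\left(I \right)} = - \frac{3 I}{2}$ ($F{\left(I \right)} = I \left(-2\right) + \frac{I}{2} = - 2 I + \frac{I}{2} = - \frac{3 I}{2}$)
$F^{2}{\left(1 + x{\left(-4 \right)} \left(-4\right) \right)} = \left(- \frac{3 \left(1 - -12\right)}{2}\right)^{2} = \left(- \frac{3 \left(1 + 12\right)}{2}\right)^{2} = \left(\left(- \frac{3}{2}\right) 13\right)^{2} = \left(- \frac{39}{2}\right)^{2} = \frac{1521}{4}$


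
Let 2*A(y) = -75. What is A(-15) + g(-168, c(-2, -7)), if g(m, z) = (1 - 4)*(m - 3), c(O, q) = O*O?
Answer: 951/2 ≈ 475.50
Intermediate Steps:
c(O, q) = O**2
g(m, z) = 9 - 3*m (g(m, z) = -3*(-3 + m) = 9 - 3*m)
A(y) = -75/2 (A(y) = (1/2)*(-75) = -75/2)
A(-15) + g(-168, c(-2, -7)) = -75/2 + (9 - 3*(-168)) = -75/2 + (9 + 504) = -75/2 + 513 = 951/2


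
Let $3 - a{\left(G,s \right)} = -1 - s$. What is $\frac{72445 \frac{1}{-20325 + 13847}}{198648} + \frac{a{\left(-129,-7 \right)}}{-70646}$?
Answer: $- \frac{628712119}{45455110923312} \approx -1.3831 \cdot 10^{-5}$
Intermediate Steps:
$a{\left(G,s \right)} = 4 + s$ ($a{\left(G,s \right)} = 3 - \left(-1 - s\right) = 3 + \left(1 + s\right) = 4 + s$)
$\frac{72445 \frac{1}{-20325 + 13847}}{198648} + \frac{a{\left(-129,-7 \right)}}{-70646} = \frac{72445 \frac{1}{-20325 + 13847}}{198648} + \frac{4 - 7}{-70646} = \frac{72445}{-6478} \cdot \frac{1}{198648} - - \frac{3}{70646} = 72445 \left(- \frac{1}{6478}\right) \frac{1}{198648} + \frac{3}{70646} = \left(- \frac{72445}{6478}\right) \frac{1}{198648} + \frac{3}{70646} = - \frac{72445}{1286841744} + \frac{3}{70646} = - \frac{628712119}{45455110923312}$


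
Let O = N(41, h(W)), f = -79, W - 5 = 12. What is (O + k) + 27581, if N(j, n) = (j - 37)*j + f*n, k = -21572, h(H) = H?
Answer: 4830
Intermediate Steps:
W = 17 (W = 5 + 12 = 17)
N(j, n) = -79*n + j*(-37 + j) (N(j, n) = (j - 37)*j - 79*n = (-37 + j)*j - 79*n = j*(-37 + j) - 79*n = -79*n + j*(-37 + j))
O = -1179 (O = 41² - 79*17 - 37*41 = 1681 - 1343 - 1517 = -1179)
(O + k) + 27581 = (-1179 - 21572) + 27581 = -22751 + 27581 = 4830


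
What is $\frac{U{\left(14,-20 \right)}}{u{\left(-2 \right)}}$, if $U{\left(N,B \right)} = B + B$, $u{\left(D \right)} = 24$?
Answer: $- \frac{5}{3} \approx -1.6667$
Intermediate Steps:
$U{\left(N,B \right)} = 2 B$
$\frac{U{\left(14,-20 \right)}}{u{\left(-2 \right)}} = \frac{2 \left(-20\right)}{24} = \left(-40\right) \frac{1}{24} = - \frac{5}{3}$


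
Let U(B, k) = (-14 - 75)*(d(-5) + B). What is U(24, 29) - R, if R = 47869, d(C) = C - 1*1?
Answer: -49471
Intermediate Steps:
d(C) = -1 + C (d(C) = C - 1 = -1 + C)
U(B, k) = 534 - 89*B (U(B, k) = (-14 - 75)*((-1 - 5) + B) = -89*(-6 + B) = 534 - 89*B)
U(24, 29) - R = (534 - 89*24) - 1*47869 = (534 - 2136) - 47869 = -1602 - 47869 = -49471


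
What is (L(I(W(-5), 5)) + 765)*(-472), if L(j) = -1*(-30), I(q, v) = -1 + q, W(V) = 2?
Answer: -375240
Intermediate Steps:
L(j) = 30
(L(I(W(-5), 5)) + 765)*(-472) = (30 + 765)*(-472) = 795*(-472) = -375240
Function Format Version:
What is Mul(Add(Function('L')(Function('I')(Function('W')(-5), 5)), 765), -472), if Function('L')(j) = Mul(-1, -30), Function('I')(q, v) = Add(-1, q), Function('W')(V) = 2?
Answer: -375240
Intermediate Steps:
Function('L')(j) = 30
Mul(Add(Function('L')(Function('I')(Function('W')(-5), 5)), 765), -472) = Mul(Add(30, 765), -472) = Mul(795, -472) = -375240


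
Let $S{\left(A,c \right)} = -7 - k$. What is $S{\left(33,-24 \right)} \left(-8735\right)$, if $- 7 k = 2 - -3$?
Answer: $\frac{384340}{7} \approx 54906.0$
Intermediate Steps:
$k = - \frac{5}{7}$ ($k = - \frac{2 - -3}{7} = - \frac{2 + 3}{7} = \left(- \frac{1}{7}\right) 5 = - \frac{5}{7} \approx -0.71429$)
$S{\left(A,c \right)} = - \frac{44}{7}$ ($S{\left(A,c \right)} = -7 - - \frac{5}{7} = -7 + \frac{5}{7} = - \frac{44}{7}$)
$S{\left(33,-24 \right)} \left(-8735\right) = \left(- \frac{44}{7}\right) \left(-8735\right) = \frac{384340}{7}$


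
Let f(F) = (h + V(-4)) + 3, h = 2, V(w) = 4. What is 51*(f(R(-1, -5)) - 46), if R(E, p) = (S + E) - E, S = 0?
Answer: -1887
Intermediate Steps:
R(E, p) = 0 (R(E, p) = (0 + E) - E = E - E = 0)
f(F) = 9 (f(F) = (2 + 4) + 3 = 6 + 3 = 9)
51*(f(R(-1, -5)) - 46) = 51*(9 - 46) = 51*(-37) = -1887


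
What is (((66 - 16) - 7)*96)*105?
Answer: 433440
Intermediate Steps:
(((66 - 16) - 7)*96)*105 = ((50 - 7)*96)*105 = (43*96)*105 = 4128*105 = 433440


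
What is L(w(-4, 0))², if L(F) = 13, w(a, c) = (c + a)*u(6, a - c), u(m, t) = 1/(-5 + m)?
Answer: 169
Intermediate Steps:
w(a, c) = a + c (w(a, c) = (c + a)/(-5 + 6) = (a + c)/1 = (a + c)*1 = a + c)
L(w(-4, 0))² = 13² = 169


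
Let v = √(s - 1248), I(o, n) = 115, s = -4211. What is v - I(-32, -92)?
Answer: -115 + I*√5459 ≈ -115.0 + 73.885*I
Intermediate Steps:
v = I*√5459 (v = √(-4211 - 1248) = √(-5459) = I*√5459 ≈ 73.885*I)
v - I(-32, -92) = I*√5459 - 1*115 = I*√5459 - 115 = -115 + I*√5459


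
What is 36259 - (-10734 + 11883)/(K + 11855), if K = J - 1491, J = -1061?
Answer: 112438776/3101 ≈ 36259.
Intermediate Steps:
K = -2552 (K = -1061 - 1491 = -2552)
36259 - (-10734 + 11883)/(K + 11855) = 36259 - (-10734 + 11883)/(-2552 + 11855) = 36259 - 1149/9303 = 36259 - 1*383/3101 = 36259 - 383/3101 = 112438776/3101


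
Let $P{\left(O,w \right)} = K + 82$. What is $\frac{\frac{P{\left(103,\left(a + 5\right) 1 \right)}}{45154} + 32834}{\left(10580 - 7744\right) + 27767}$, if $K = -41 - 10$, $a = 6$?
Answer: $\frac{494195489}{460615954} \approx 1.0729$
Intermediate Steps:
$K = -51$
$P{\left(O,w \right)} = 31$ ($P{\left(O,w \right)} = -51 + 82 = 31$)
$\frac{\frac{P{\left(103,\left(a + 5\right) 1 \right)}}{45154} + 32834}{\left(10580 - 7744\right) + 27767} = \frac{\frac{31}{45154} + 32834}{\left(10580 - 7744\right) + 27767} = \frac{31 \cdot \frac{1}{45154} + 32834}{2836 + 27767} = \frac{\frac{31}{45154} + 32834}{30603} = \frac{1482586467}{45154} \cdot \frac{1}{30603} = \frac{494195489}{460615954}$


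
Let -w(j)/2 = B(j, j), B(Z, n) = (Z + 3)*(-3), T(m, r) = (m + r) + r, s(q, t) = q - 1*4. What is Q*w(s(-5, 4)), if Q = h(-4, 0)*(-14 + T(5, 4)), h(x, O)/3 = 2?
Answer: 216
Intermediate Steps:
s(q, t) = -4 + q (s(q, t) = q - 4 = -4 + q)
h(x, O) = 6 (h(x, O) = 3*2 = 6)
T(m, r) = m + 2*r
B(Z, n) = -9 - 3*Z (B(Z, n) = (3 + Z)*(-3) = -9 - 3*Z)
w(j) = 18 + 6*j (w(j) = -2*(-9 - 3*j) = 18 + 6*j)
Q = -6 (Q = 6*(-14 + (5 + 2*4)) = 6*(-14 + (5 + 8)) = 6*(-14 + 13) = 6*(-1) = -6)
Q*w(s(-5, 4)) = -6*(18 + 6*(-4 - 5)) = -6*(18 + 6*(-9)) = -6*(18 - 54) = -6*(-36) = 216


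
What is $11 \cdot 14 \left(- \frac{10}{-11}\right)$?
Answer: $140$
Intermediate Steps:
$11 \cdot 14 \left(- \frac{10}{-11}\right) = 154 \left(\left(-10\right) \left(- \frac{1}{11}\right)\right) = 154 \cdot \frac{10}{11} = 140$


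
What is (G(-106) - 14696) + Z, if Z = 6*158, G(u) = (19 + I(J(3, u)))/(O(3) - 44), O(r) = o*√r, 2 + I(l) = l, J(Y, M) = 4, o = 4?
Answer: -6489287/472 - 21*√3/472 ≈ -13749.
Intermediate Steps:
I(l) = -2 + l
O(r) = 4*√r
G(u) = 21/(-44 + 4*√3) (G(u) = (19 + (-2 + 4))/(4*√3 - 44) = (19 + 2)/(-44 + 4*√3) = 21/(-44 + 4*√3))
Z = 948
(G(-106) - 14696) + Z = ((-231/472 - 21*√3/472) - 14696) + 948 = (-6936743/472 - 21*√3/472) + 948 = -6489287/472 - 21*√3/472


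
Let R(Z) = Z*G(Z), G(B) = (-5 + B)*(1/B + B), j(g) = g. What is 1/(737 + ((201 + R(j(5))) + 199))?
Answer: 1/1137 ≈ 0.00087951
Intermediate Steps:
G(B) = (-5 + B)*(B + 1/B)
R(Z) = Z*(1 + Z² - 5*Z - 5/Z)
1/(737 + ((201 + R(j(5))) + 199)) = 1/(737 + ((201 + (-5 + 5*(1 + 5² - 5*5))) + 199)) = 1/(737 + ((201 + (-5 + 5*(1 + 25 - 25))) + 199)) = 1/(737 + ((201 + (-5 + 5*1)) + 199)) = 1/(737 + ((201 + (-5 + 5)) + 199)) = 1/(737 + ((201 + 0) + 199)) = 1/(737 + (201 + 199)) = 1/(737 + 400) = 1/1137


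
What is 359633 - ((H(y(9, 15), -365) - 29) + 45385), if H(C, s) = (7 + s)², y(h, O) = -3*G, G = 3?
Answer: 186113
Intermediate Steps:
y(h, O) = -9 (y(h, O) = -3*3 = -9)
359633 - ((H(y(9, 15), -365) - 29) + 45385) = 359633 - (((7 - 365)² - 29) + 45385) = 359633 - (((-358)² - 29) + 45385) = 359633 - ((128164 - 29) + 45385) = 359633 - (128135 + 45385) = 359633 - 1*173520 = 359633 - 173520 = 186113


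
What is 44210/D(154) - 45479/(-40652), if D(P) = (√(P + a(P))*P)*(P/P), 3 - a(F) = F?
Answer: 45479/40652 + 22105*√3/231 ≈ 166.86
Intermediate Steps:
a(F) = 3 - F
D(P) = P*√3 (D(P) = (√(P + (3 - P))*P)*(P/P) = (√3*P)*1 = (P*√3)*1 = P*√3)
44210/D(154) - 45479/(-40652) = 44210/((154*√3)) - 45479/(-40652) = 44210*(√3/462) - 45479*(-1/40652) = 22105*√3/231 + 45479/40652 = 45479/40652 + 22105*√3/231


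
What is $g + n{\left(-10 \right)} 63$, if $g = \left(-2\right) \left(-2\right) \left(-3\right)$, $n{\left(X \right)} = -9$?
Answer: $-579$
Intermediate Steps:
$g = -12$ ($g = 4 \left(-3\right) = -12$)
$g + n{\left(-10 \right)} 63 = -12 - 567 = -579$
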